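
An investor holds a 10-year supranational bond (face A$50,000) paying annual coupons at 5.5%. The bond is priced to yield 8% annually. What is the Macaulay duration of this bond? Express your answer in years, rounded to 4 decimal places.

7.7257 years

Periodic yield y = 0.08. Discount each cash flow and weight by its year:
  t   CF        PV=CF/(1+0.08)^t    t·PV
  1     2,750.00     2,546.2963     2,546.2963
  2     2,750.00     2,357.6818     4,715.3635
  3     2,750.00     2,183.0387     6,549.1160
  4     2,750.00     2,021.3321     8,085.3284
  5     2,750.00     1,871.6038     9,358.0190
  6     2,750.00     1,732.9665    10,397.7988
  7     2,750.00     1,604.5986    11,232.1901
  8     2,750.00     1,485.7394    11,885.9155
  9     2,750.00     1,375.6847    12,381.1619
  10   52,750.00    24,433.4565   244,334.5650
  Σ                 41,612.3983   321,485.7544
Price P = Σ PV = 41,612.3983.
Macaulay duration = Σ(t·PV) / P = 321,485.7544 / 41,612.3983 = 7.72572 years.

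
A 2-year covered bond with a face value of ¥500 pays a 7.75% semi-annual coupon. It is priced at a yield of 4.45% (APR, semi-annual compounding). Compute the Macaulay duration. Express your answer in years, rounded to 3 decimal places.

1.895 years

Periodic yield y = 0.02225. Discount each cash flow and weight by its period:
  t   CF        PV=CF/(1+0.02225)^t    t·PV
  1       19.375        18.9533        18.9533
  2       19.375        18.5408        37.0815
  3       19.375        18.1372        54.4116
  4      519.375       475.6117     1,902.4470
  Σ                    531.2430     2,012.8934
Price P = Σ PV = 531.2430.
Macaulay duration = Σ(t·PV) / P = 2,012.8934 / 531.2430 = 3.78903 half-year periods.
In years: 3.78903 / 2 = 1.89451 years.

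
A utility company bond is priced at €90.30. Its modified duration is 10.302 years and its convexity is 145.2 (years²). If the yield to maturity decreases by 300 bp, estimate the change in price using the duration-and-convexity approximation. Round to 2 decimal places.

+€33.81

Duration effect: -D_mod·Δy = -10.302 × (-0.03) = +0.309060
Convexity effect: ½·C·(Δy)² = 0.5 × 145.2 × (-0.03)² = +0.0653400
ΔP/P ≈ +0.309060 + 0.0653400 = +0.374400
ΔP ≈ 90.30 × (+0.374400) = +33.80832.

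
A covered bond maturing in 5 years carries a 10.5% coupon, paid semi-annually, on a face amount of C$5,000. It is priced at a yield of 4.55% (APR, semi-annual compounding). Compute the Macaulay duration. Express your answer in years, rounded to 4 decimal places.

Periodic yield y = 0.02275. Discount each cash flow and weight by its period:
  t   CF        PV=CF/(1+0.02275)^t    t·PV
  1       262.50       256.6610       256.6610
  2       262.50       250.9518       501.9036
  3       262.50       245.3696       736.1089
  4       262.50       239.9117       959.6466
  5       262.50       234.5751     1,172.8754
  6       262.50       229.3572     1,376.1432
  7       262.50       224.2554     1,569.7877
  8       262.50       219.2671     1,754.1365
  9       262.50       214.3897     1,929.5073
  10    5,262.50     4,202.3984    42,023.9845
  Σ                  6,317.1370    52,280.7547
Price P = Σ PV = 6,317.1370.
Macaulay duration = Σ(t·PV) / P = 52,280.7547 / 6,317.1370 = 8.27602 half-year periods.
In years: 8.27602 / 2 = 4.13801 years.

4.1380 years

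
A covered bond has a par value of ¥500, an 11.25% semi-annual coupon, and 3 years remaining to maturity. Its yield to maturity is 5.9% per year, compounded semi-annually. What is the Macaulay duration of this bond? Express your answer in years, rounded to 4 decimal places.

2.6555 years

Periodic yield y = 0.0295. Discount each cash flow and weight by its period:
  t   CF        PV=CF/(1+0.0295)^t    t·PV
  1       28.125        27.3191        27.3191
  2       28.125        26.5363        53.0725
  3       28.125        25.7759        77.3276
  4       28.125        25.0373       100.1491
  5       28.125        24.3198       121.5992
  6      528.125       443.5868     2,661.5208
  Σ                    572.5752     3,040.9884
Price P = Σ PV = 572.5752.
Macaulay duration = Σ(t·PV) / P = 3,040.9884 / 572.5752 = 5.31107 half-year periods.
In years: 5.31107 / 2 = 2.65554 years.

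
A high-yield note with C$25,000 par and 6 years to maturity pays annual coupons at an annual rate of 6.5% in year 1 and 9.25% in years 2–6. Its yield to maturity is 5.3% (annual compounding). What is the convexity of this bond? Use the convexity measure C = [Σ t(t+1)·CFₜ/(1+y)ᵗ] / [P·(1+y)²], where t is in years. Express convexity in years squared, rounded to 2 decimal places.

29.91

With y = 0.053:
  t   CF        PV=CF/(1+0.053)^t    t·PV        t(t+1)·PV
  1     1,625.00     1,543.2099     1,543.2099       3,086.4198
  2     2,312.50     2,085.5711     4,171.1422      12,513.4266
  3     2,312.50     1,980.5993     5,941.7980      23,767.1920
  4     2,312.50     1,880.9110     7,523.6442      37,618.2209
  5     2,312.50     1,786.2403     8,931.2015      53,587.2093
  6    27,312.50    20,035.0867   120,210.5205     841,473.6435
  Σ                 29,311.6184   148,321.5163     972,046.1119
P = 29,311.6184.
Convexity = Σ t(t+1)·PV / [P·(1+y)²] = 972,046.1119 / (29,311.6184 × 1.108809) = 29.90820.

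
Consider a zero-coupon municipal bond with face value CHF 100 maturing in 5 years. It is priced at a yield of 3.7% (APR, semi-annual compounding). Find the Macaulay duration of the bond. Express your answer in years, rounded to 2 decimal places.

A zero-coupon bond has a single cash flow at maturity, so its Macaulay duration equals its maturity: 5 years.
(Equivalently: 10 semi-annual periods ÷ 2 = 5 years.)

5.00 years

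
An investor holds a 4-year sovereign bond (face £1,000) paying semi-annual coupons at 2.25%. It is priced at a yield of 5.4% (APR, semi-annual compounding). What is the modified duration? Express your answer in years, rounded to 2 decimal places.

3.74 years

Periodic yield y = 0.027. First find Macaulay duration:
  t   CF        PV=CF/(1+0.027)^t    t·PV
  1        11.25        10.9542        10.9542
  2        11.25        10.6662        21.3325
  3        11.25        10.3858        31.1575
  4        11.25        10.1128        40.4511
  5        11.25         9.8469        49.2346
  6        11.25         9.5880        57.5282
  7        11.25         9.3360        65.3518
  8     1,011.25       817.1372     6,537.0977
  Σ                    888.0272     6,813.1076
P = 888.0272; Macaulay duration = 6,813.1076 / 888.0272 = 7.67218 half-year periods = 3.83609 years.
Modified duration = D_Mac / (1 + y) = 3.83609 / 1.027 = 3.73524 years.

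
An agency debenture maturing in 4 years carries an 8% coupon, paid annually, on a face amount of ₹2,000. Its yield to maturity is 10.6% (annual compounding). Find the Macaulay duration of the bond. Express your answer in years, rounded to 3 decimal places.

Periodic yield y = 0.106. Discount each cash flow and weight by its year:
  t   CF        PV=CF/(1+0.106)^t    t·PV
  1       160.00       144.6655       144.6655
  2       160.00       130.8006       261.6012
  3       160.00       118.2646       354.7937
  4     2,160.00     1,443.5547     5,774.2188
  Σ                  1,837.2853     6,535.2791
Price P = Σ PV = 1,837.2853.
Macaulay duration = Σ(t·PV) / P = 6,535.2791 / 1,837.2853 = 3.55703 years.

3.557 years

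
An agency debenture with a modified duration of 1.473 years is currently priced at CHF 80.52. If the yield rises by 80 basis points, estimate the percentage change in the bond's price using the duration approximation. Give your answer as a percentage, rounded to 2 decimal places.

Duration approximation: ΔP/P ≈ -D_mod · Δy = -1.473 × (+0.008) = -0.011784.
As a percentage: -1.1784%.

-1.18%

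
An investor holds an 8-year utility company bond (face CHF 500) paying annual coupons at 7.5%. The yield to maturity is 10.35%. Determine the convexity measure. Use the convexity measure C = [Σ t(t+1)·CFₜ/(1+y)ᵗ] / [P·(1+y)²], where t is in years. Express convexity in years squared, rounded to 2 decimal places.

With y = 0.1035:
  t   CF        PV=CF/(1+0.1035)^t    t·PV        t(t+1)·PV
  1        37.50        33.9828        33.9828          67.9656
  2        37.50        30.7955        61.5909         184.7727
  3        37.50        27.9071        83.7212         334.8849
  4        37.50        25.2896       101.1584         505.7920
  5        37.50        22.9176       114.5881         687.5287
  6        37.50        20.7681       124.6087         872.2612
  7        37.50        18.8202       131.7416       1,053.9328
  8       537.50       244.4555     1,955.6438      17,600.7942
  Σ                    424.9364     2,607.0355      21,307.9320
P = 424.9364.
Convexity = Σ t(t+1)·PV / [P·(1+y)²] = 21,307.9320 / (424.9364 × 1.217712) = 41.17871.

41.18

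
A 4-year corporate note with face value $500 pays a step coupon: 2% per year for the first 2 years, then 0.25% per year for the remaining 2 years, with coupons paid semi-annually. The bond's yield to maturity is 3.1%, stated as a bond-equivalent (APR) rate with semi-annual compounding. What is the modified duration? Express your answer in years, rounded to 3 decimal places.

3.822 years

Periodic yield y = 0.0155. First find Macaulay duration:
  t   CF        PV=CF/(1+0.0155)^t    t·PV
  1        5.000         4.9237         4.9237
  2        5.000         4.8485         9.6971
  3        5.000         4.7745        14.3236
  4        5.000         4.7016        18.8066
  5        0.625         0.5787         2.8937
  6        0.625         0.5699         3.4194
  7        0.625         0.5612         3.9284
  8      500.625       442.6629     3,541.3031
  Σ                    463.6211     3,599.2955
P = 463.6211; Macaulay duration = 3,599.2955 / 463.6211 = 7.76344 half-year periods = 3.88172 years.
Modified duration = D_Mac / (1 + y) = 3.88172 / 1.0155 = 3.82247 years.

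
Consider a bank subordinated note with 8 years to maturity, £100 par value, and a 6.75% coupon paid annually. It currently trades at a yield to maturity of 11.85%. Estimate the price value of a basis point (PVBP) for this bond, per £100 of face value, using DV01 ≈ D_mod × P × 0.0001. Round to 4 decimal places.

Periodic yield y = 0.1185.
  t   CF        PV=CF/(1+0.1185)^t    t·PV
  1         6.75         6.0349         6.0349
  2         6.75         5.3955        10.7910
  3         6.75         4.8239        14.4716
  4         6.75         4.3128        17.2512
  5         6.75         3.8559        19.2794
  6         6.75         3.4474        20.6842
  7         6.75         3.0821        21.5750
  8       106.75        43.5793       348.6342
  Σ                     74.5317       458.7215
P = 74.5317; D_Mac = 6.15472 yrs; D_mod = 5.50265 yrs.
DV01 ≈ 5.50265 × 74.5317 × 0.0001 = 0.041012.

£0.0410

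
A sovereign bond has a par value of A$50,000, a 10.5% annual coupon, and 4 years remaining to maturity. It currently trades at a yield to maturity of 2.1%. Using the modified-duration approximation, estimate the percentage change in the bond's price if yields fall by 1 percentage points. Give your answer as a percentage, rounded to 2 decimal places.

Periodic yield y = 0.021. Modified duration first:
  t   CF        PV=CF/(1+0.021)^t    t·PV
  1     5,250.00     5,142.0176     5,142.0176
  2     5,250.00     5,036.2562    10,072.5125
  3     5,250.00     4,932.6702    14,798.0105
  4    55,250.00    50,842.7829   203,371.1317
  Σ                 65,953.7270   233,383.6723
P = 65,953.7270; D_Mac = 3.53860 yrs; D_mod = 3.53860/(1+0.021) = 3.46582 yrs.
ΔP/P ≈ -D_mod · Δy = -3.46582 × (-0.01) = +0.034658 = +3.4658%.

+3.47%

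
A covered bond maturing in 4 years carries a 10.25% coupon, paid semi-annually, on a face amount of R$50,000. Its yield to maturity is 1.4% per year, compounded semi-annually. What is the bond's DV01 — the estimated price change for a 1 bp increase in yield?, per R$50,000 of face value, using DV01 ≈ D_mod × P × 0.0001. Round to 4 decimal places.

R$23.1863

Periodic yield y = 0.007.
  t   CF        PV=CF/(1+0.007)^t    t·PV
  1     2,562.50     2,544.6872     2,544.6872
  2     2,562.50     2,526.9982     5,053.9964
  3     2,562.50     2,509.4322     7,528.2965
  4     2,562.50     2,491.9883     9,967.9530
  5     2,562.50     2,474.6656    12,373.3280
  6     2,562.50     2,457.4634    14,744.7801
  7     2,562.50     2,440.3807    17,082.6648
  8    52,562.50    49,709.5977   397,676.7819
  Σ                 67,155.2132   466,972.4880
P = 67,155.2132; D_Mac = 6.95363 half-year periods = 3.47681 yrs; D_mod = 3.45265 yrs.
DV01 ≈ 3.45265 × 67,155.2132 × 0.0001 = 23.186320.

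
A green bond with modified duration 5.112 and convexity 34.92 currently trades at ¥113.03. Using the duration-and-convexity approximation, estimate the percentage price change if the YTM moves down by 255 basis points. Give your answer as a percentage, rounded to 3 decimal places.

+14.171%

Duration effect: -D_mod·Δy = -5.112 × (-0.0255) = +0.130356
Convexity effect: ½·C·(Δy)² = 0.5 × 34.92 × (-0.0255)² = +0.011353365
ΔP/P ≈ +0.130356 + 0.011353365 = +0.141709365
= +14.1709365%.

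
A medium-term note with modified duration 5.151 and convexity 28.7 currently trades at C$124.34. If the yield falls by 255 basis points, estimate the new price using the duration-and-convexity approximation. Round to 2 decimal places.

Duration effect: -D_mod·Δy = -5.151 × (-0.0255) = +0.1313505
Convexity effect: ½·C·(Δy)² = 0.5 × 28.7 × (-0.0255)² = +0.0093310875
ΔP/P ≈ +0.1313505 + 0.0093310875 = +0.1406815875
New price ≈ 124.34 × (1 + 0.1406815875) = 141.83234858975.

C$141.83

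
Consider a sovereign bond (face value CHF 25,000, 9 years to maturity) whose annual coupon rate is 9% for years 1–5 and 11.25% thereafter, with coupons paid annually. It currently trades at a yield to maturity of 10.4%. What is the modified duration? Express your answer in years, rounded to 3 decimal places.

Periodic yield y = 0.104. First find Macaulay duration:
  t   CF        PV=CF/(1+0.104)^t    t·PV
  1     2,250.00     2,038.0435     2,038.0435
  2     2,250.00     1,846.0539     3,692.1078
  3     2,250.00     1,672.1502     5,016.4507
  4     2,250.00     1,514.6288     6,058.5154
  5     2,250.00     1,371.9464     6,859.7321
  6     2,812.50     1,553.3814     9,320.2882
  7     2,812.50     1,407.0483     9,849.3384
  8     2,812.50     1,274.5003    10,196.0024
  9    27,812.50    11,416.1159   102,745.0428
  Σ                 24,093.8687   155,775.5212
P = 24,093.8687; Macaulay duration = 155,775.5212 / 24,093.8687 = 6.46536 years.
Modified duration = D_Mac / (1 + y) = 6.46536 / 1.104 = 5.85630 years.

5.856 years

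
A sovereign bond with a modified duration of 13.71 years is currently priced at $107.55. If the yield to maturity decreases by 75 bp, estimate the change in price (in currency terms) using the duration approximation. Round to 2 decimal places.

Duration approximation: ΔP/P ≈ -D_mod · Δy = -13.71 × (-0.0075) = +0.102825.
ΔP ≈ 107.55 × (+0.102825) = +11.05882875.

+$11.06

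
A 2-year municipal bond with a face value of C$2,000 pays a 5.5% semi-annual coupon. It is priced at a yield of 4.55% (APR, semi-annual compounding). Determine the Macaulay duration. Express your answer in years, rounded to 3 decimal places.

Periodic yield y = 0.02275. Discount each cash flow and weight by its period:
  t   CF        PV=CF/(1+0.02275)^t    t·PV
  1        55.00        53.7766        53.7766
  2        55.00        52.5804       105.1608
  3        55.00        51.4108       154.2324
  4     2,055.00     1,878.1656     7,512.6623
  Σ                  2,035.9333     7,825.8319
Price P = Σ PV = 2,035.9333.
Macaulay duration = Σ(t·PV) / P = 7,825.8319 / 2,035.9333 = 3.84385 half-year periods.
In years: 3.84385 / 2 = 1.92193 years.

1.922 years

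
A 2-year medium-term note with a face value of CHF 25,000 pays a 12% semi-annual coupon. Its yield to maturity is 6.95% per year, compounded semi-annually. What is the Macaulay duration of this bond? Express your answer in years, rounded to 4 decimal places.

1.8444 years

Periodic yield y = 0.03475. Discount each cash flow and weight by its period:
  t   CF        PV=CF/(1+0.03475)^t    t·PV
  1     1,500.00     1,449.6255     1,449.6255
  2     1,500.00     1,400.9428     2,801.8855
  3     1,500.00     1,353.8949     4,061.6847
  4    26,500.00    23,115.5448    92,462.1792
  Σ                 27,320.0080   100,775.3749
Price P = Σ PV = 27,320.0080.
Macaulay duration = Σ(t·PV) / P = 100,775.3749 / 27,320.0080 = 3.68870 half-year periods.
In years: 3.68870 / 2 = 1.84435 years.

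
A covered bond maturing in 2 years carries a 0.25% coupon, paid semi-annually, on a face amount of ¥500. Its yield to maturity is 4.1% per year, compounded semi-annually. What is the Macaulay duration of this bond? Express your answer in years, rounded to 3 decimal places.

1.996 years

Periodic yield y = 0.0205. Discount each cash flow and weight by its period:
  t   CF        PV=CF/(1+0.0205)^t    t·PV
  1        0.625         0.6124         0.6124
  2        0.625         0.6001         1.2003
  3        0.625         0.5881         1.7643
  4      500.625       461.5944     1,846.3775
  Σ                    463.3950     1,849.9544
Price P = Σ PV = 463.3950.
Macaulay duration = Σ(t·PV) / P = 1,849.9544 / 463.3950 = 3.99218 half-year periods.
In years: 3.99218 / 2 = 1.99609 years.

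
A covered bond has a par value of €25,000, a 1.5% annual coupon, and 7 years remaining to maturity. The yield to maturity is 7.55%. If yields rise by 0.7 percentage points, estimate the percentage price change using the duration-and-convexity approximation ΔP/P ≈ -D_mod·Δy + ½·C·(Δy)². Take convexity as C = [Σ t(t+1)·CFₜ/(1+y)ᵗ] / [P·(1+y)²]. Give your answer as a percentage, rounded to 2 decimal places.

With y = 0.0755:
  t   CF        PV=CF/(1+0.0755)^t    t·PV        t(t+1)·PV
  1       375.00       348.6750       348.6750         697.3501
  2       375.00       324.1981       648.3962       1,945.1885
  3       375.00       301.4394       904.3182       3,617.2729
  4       375.00       280.2784     1,121.1135       5,605.5677
  5       375.00       260.6029     1,303.0143       7,818.0861
  6       375.00       242.3086     1,453.8514      10,176.9601
  7    25,375.00    15,245.2008   106,716.4053     853,731.2426
  Σ                 17,002.7031   112,495.7741     883,591.6679
P = 17,002.7031; D_Mac = 6.61635 yrs; D_mod = 6.15188 yrs; C = 44.92756.
Duration effect: -6.15188 × (+0.007) = -0.043063
Convexity effect: 0.5 × 44.92756 × (0.007)² = +0.0011007
ΔP/P ≈ -0.043063 + 0.0011007 = -0.041962 = -4.1962%.

-4.20%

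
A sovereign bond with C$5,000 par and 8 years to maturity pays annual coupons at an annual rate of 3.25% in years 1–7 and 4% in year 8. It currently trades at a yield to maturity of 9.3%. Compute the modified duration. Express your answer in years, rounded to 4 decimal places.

Periodic yield y = 0.093. First find Macaulay duration:
  t   CF        PV=CF/(1+0.093)^t    t·PV
  1       162.50       148.6734       148.6734
  2       162.50       136.0232       272.0464
  3       162.50       124.4494       373.3483
  4       162.50       113.8604       455.4416
  5       162.50       104.1724       520.8619
  6       162.50        95.3087       571.8520
  7       162.50        87.1991       610.3940
  8     5,200.00     2,552.9485    20,423.5877
  Σ                  3,362.6351    23,376.2053
P = 3,362.6351; Macaulay duration = 23,376.2053 / 3,362.6351 = 6.95175 years.
Modified duration = D_Mac / (1 + y) = 6.95175 / 1.093 = 6.36025 years.

6.3602 years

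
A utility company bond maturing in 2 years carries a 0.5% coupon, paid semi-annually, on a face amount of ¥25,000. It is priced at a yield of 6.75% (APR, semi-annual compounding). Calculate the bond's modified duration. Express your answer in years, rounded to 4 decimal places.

1.9269 years

Periodic yield y = 0.03375. First find Macaulay duration:
  t   CF        PV=CF/(1+0.03375)^t    t·PV
  1        62.50        60.4595        60.4595
  2        62.50        58.4856       116.9712
  3        62.50        56.5762       169.7285
  4    25,062.50    21,946.3499    87,785.3997
  Σ                 22,121.8712    88,132.5589
P = 22,121.8712; Macaulay duration = 88,132.5589 / 22,121.8712 = 3.98396 half-year periods = 1.99198 years.
Modified duration = D_Mac / (1 + y) = 1.99198 / 1.03375 = 1.92694 years.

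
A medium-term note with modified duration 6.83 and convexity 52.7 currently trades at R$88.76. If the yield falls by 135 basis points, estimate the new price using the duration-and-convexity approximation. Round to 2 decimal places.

R$97.37

Duration effect: -D_mod·Δy = -6.83 × (-0.0135) = +0.092205
Convexity effect: ½·C·(Δy)² = 0.5 × 52.7 × (-0.0135)² = +0.0048022875
ΔP/P ≈ +0.092205 + 0.0048022875 = +0.0970072875
New price ≈ 88.76 × (1 + 0.0970072875) = 97.3703668385.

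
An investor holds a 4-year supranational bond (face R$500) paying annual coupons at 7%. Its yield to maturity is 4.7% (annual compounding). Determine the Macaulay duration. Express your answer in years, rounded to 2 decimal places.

Periodic yield y = 0.047. Discount each cash flow and weight by its year:
  t   CF        PV=CF/(1+0.047)^t    t·PV
  1        35.00        33.4288        33.4288
  2        35.00        31.9282        63.8564
  3        35.00        30.4950        91.4849
  4       535.00       445.2122     1,780.8488
  Σ                    541.0642     1,969.6189
Price P = Σ PV = 541.0642.
Macaulay duration = Σ(t·PV) / P = 1,969.6189 / 541.0642 = 3.64027 years.

3.64 years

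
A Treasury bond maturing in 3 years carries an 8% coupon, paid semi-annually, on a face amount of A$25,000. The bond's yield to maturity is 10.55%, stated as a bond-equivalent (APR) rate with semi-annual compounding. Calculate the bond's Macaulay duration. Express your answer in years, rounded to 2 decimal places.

Periodic yield y = 0.05275. Discount each cash flow and weight by its period:
  t   CF        PV=CF/(1+0.05275)^t    t·PV
  1     1,000.00       949.8931       949.8931
  2     1,000.00       902.2970     1,804.5939
  3     1,000.00       857.0857     2,571.2571
  4     1,000.00       814.1398     3,256.5593
  5     1,000.00       773.3458     3,866.7292
  6    26,000.00    19,099.4934   114,596.9602
  Σ                 23,396.2548   127,045.9929
Price P = Σ PV = 23,396.2548.
Macaulay duration = Σ(t·PV) / P = 127,045.9929 / 23,396.2548 = 5.43019 half-year periods.
In years: 5.43019 / 2 = 2.71509 years.

2.72 years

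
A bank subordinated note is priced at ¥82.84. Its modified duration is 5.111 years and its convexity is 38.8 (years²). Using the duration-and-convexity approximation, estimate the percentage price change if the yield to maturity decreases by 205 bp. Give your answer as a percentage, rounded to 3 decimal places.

+11.293%

Duration effect: -D_mod·Δy = -5.111 × (-0.0205) = +0.1047755
Convexity effect: ½·C·(Δy)² = 0.5 × 38.8 × (-0.0205)² = +0.00815285
ΔP/P ≈ +0.1047755 + 0.00815285 = +0.11292835
= +11.292835%.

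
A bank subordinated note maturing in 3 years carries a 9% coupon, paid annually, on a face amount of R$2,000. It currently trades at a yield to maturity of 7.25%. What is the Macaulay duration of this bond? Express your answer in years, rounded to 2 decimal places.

Periodic yield y = 0.0725. Discount each cash flow and weight by its year:
  t   CF        PV=CF/(1+0.0725)^t    t·PV
  1       180.00       167.8322       167.8322
  2       180.00       156.4869       312.9737
  3     2,180.00     1,767.1141     5,301.3423
  Σ                  2,091.4331     5,782.1482
Price P = Σ PV = 2,091.4331.
Macaulay duration = Σ(t·PV) / P = 5,782.1482 / 2,091.4331 = 2.76468 years.

2.76 years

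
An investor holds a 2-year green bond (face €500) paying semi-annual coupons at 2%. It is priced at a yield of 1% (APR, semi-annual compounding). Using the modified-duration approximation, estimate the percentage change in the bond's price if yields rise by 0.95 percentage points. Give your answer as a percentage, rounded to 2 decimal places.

Periodic yield y = 0.005. Modified duration first:
  t   CF        PV=CF/(1+0.005)^t    t·PV
  1         5.00         4.9751         4.9751
  2         5.00         4.9504         9.9007
  3         5.00         4.9257        14.7772
  4       505.00       495.0250     1,980.1000
  Σ                    509.8762     2,009.7531
P = 509.8762; D_Mac = 3.94165 half-year periods = 1.97082 yrs; D_mod = 1.97082/(1+0.005) = 1.96102 yrs.
ΔP/P ≈ -D_mod · Δy = -1.96102 × (+0.0095) = -0.018630 = -1.8630%.

-1.86%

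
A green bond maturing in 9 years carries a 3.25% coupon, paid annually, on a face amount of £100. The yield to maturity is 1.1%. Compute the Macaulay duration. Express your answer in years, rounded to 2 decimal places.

8.05 years

Periodic yield y = 0.011. Discount each cash flow and weight by its year:
  t   CF        PV=CF/(1+0.011)^t    t·PV
  1         3.25         3.2146         3.2146
  2         3.25         3.1797         6.3593
  3         3.25         3.1451         9.4352
  4         3.25         3.1108        12.4434
  5         3.25         3.0770        15.3850
  6         3.25         3.0435        18.2611
  7         3.25         3.0104        21.0729
  8         3.25         2.9777        23.8212
  9       103.25        93.5685       842.1165
  Σ                    118.3273       952.1093
Price P = Σ PV = 118.3273.
Macaulay duration = Σ(t·PV) / P = 952.1093 / 118.3273 = 8.04640 years.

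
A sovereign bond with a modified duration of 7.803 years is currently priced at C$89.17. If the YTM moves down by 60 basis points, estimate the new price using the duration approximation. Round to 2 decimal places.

Duration approximation: ΔP/P ≈ -D_mod · Δy = -7.803 × (-0.006) = +0.046818.
New price ≈ 89.17 × (1 + 0.046818) = 93.34476106.

C$93.34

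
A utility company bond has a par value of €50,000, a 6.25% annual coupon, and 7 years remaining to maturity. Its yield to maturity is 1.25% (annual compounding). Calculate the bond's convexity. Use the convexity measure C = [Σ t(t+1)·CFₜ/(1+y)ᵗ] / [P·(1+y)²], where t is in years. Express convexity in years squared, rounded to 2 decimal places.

44.74

With y = 0.0125:
  t   CF        PV=CF/(1+0.0125)^t    t·PV        t(t+1)·PV
  1     3,125.00     3,086.4198     3,086.4198       6,172.8395
  2     3,125.00     3,048.3158     6,096.6316      18,289.8948
  3     3,125.00     3,010.6823     9,032.0468      36,128.1873
  4     3,125.00     2,973.5134    11,894.0534      59,470.2672
  5     3,125.00     2,936.8033    14,684.0166      88,104.0996
  6     3,125.00     2,900.5465    17,403.2789     121,822.9525
  7    53,125.00    48,700.5336   340,903.7353   2,727,229.8825
  Σ                 66,656.8146   403,100.1825   3,057,218.1234
P = 66,656.8146.
Convexity = Σ t(t+1)·PV / [P·(1+y)²] = 3,057,218.1234 / (66,656.8146 × 1.025156) = 44.73957.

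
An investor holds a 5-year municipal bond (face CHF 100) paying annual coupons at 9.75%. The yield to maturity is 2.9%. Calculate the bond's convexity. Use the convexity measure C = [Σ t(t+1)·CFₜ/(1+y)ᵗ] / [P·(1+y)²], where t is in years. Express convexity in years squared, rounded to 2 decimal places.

With y = 0.029:
  t   CF        PV=CF/(1+0.029)^t    t·PV        t(t+1)·PV
  1         9.75         9.4752         9.4752          18.9504
  2         9.75         9.2082        18.4164          55.2491
  3         9.75         8.9487        26.8460         107.3840
  4         9.75         8.6965        34.7859         173.9294
  5       109.75        95.1322       475.6611       2,853.9668
  Σ                    131.4608       565.1846       3,209.4798
P = 131.4608.
Convexity = Σ t(t+1)·PV / [P·(1+y)²] = 3,209.4798 / (131.4608 × 1.058841) = 23.05726.

23.06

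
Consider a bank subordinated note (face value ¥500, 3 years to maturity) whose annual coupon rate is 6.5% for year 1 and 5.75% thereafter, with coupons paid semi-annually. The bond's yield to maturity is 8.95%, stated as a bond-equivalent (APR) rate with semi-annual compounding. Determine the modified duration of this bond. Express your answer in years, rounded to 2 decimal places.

2.65 years

Periodic yield y = 0.04475. First find Macaulay duration:
  t   CF        PV=CF/(1+0.04475)^t    t·PV
  1       16.250        15.5540        15.5540
  2       16.250        14.8877        29.7755
  3       14.375        12.6058        37.8174
  4       14.375        12.0659        48.2634
  5       14.375        11.5490        57.7452
  6      514.375       395.5538     2,373.3229
  Σ                    462.2162     2,562.4784
P = 462.2162; Macaulay duration = 2,562.4784 / 462.2162 = 5.54390 half-year periods = 2.77195 years.
Modified duration = D_Mac / (1 + y) = 2.77195 / 1.04475 = 2.65322 years.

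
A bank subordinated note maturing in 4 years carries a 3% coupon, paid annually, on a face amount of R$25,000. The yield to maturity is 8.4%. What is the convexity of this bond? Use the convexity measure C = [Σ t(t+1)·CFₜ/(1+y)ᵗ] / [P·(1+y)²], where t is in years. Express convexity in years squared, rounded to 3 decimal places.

15.941

With y = 0.084:
  t   CF        PV=CF/(1+0.084)^t    t·PV        t(t+1)·PV
  1       750.00       691.8819       691.8819       1,383.7638
  2       750.00       638.2675     1,276.5349       3,829.6047
  3       750.00       588.8076     1,766.4228       7,065.6914
  4    25,750.00    18,649.1956    74,596.7825     372,983.9125
  Σ                 20,568.1526    78,331.6222     385,262.9724
P = 20,568.1526.
Convexity = Σ t(t+1)·PV / [P·(1+y)²] = 385,262.9724 / (20,568.1526 × 1.175056) = 15.94055.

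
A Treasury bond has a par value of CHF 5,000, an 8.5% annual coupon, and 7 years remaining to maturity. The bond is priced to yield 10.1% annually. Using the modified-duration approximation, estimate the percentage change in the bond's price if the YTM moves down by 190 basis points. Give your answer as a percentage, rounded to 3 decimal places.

Periodic yield y = 0.101. Modified duration first:
  t   CF        PV=CF/(1+0.101)^t    t·PV
  1       425.00       386.0127       386.0127
  2       425.00       350.6019       701.2038
  3       425.00       318.4395       955.3186
  4       425.00       289.2275     1,156.9102
  5       425.00       262.6953     1,313.4766
  6       425.00       238.5970     1,431.5821
  7     5,425.00     2,766.2314    19,363.6199
  Σ                  4,611.8055    25,308.1240
P = 4,611.8055; D_Mac = 5.48768 yrs; D_mod = 5.48768/(1+0.101) = 4.98427 yrs.
ΔP/P ≈ -D_mod · Δy = -4.98427 × (-0.019) = +0.094701 = +9.4701%.

+9.470%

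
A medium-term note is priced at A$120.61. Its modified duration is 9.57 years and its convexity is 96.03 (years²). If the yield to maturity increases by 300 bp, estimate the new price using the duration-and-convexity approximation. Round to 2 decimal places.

A$91.19

Duration effect: -D_mod·Δy = -9.57 × (+0.03) = -0.287100
Convexity effect: ½·C·(Δy)² = 0.5 × 96.03 × (0.03)² = +0.0432135
ΔP/P ≈ -0.287100 + 0.0432135 = -0.2438865
New price ≈ 120.61 × (1 - 0.2438865) = 91.194849235.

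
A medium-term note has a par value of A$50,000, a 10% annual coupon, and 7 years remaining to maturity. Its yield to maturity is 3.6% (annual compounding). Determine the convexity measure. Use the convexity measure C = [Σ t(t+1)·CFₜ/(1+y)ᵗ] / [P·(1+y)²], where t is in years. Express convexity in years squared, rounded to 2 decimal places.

With y = 0.036:
  t   CF        PV=CF/(1+0.036)^t    t·PV        t(t+1)·PV
  1     5,000.00     4,826.2548     4,826.2548       9,652.5097
  2     5,000.00     4,658.5471     9,317.0943      27,951.2828
  3     5,000.00     4,496.6671    13,490.0013      53,960.0054
  4     5,000.00     4,340.4123    17,361.6491      86,808.2454
  5     5,000.00     4,189.5871    20,947.9357     125,687.6140
  6     5,000.00     4,044.0030    24,264.0182     169,848.1271
  7    55,000.00    42,938.2561   300,567.7925   2,404,542.3397
  Σ                 69,493.7276   390,774.7458   2,878,450.1241
P = 69,493.7276.
Convexity = Σ t(t+1)·PV / [P·(1+y)²] = 2,878,450.1241 / (69,493.7276 × 1.073296) = 38.59167.

38.59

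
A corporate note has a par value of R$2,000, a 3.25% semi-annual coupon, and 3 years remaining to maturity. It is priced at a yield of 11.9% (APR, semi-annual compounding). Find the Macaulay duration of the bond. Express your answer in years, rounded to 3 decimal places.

2.864 years

Periodic yield y = 0.0595. Discount each cash flow and weight by its period:
  t   CF        PV=CF/(1+0.0595)^t    t·PV
  1        32.50        30.6748        30.6748
  2        32.50        28.9522        57.9044
  3        32.50        27.3263        81.9788
  4        32.50        25.7917       103.1667
  5        32.50        24.3432       121.7162
  6     2,032.50     1,436.8942     8,621.3651
  Σ                  1,573.9824     9,016.8061
Price P = Σ PV = 1,573.9824.
Macaulay duration = Σ(t·PV) / P = 9,016.8061 / 1,573.9824 = 5.72866 half-year periods.
In years: 5.72866 / 2 = 2.86433 years.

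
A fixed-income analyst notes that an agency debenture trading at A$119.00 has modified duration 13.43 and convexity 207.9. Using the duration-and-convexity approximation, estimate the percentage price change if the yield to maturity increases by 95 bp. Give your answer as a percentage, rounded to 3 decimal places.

-11.820%

Duration effect: -D_mod·Δy = -13.43 × (+0.0095) = -0.127585
Convexity effect: ½·C·(Δy)² = 0.5 × 207.9 × (0.0095)² = +0.0093814875
ΔP/P ≈ -0.127585 + 0.0093814875 = -0.1182035125
= -11.82035125%.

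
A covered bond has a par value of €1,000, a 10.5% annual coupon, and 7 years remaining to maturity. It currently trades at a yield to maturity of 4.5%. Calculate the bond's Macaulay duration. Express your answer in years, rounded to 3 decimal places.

Periodic yield y = 0.045. Discount each cash flow and weight by its year:
  t   CF        PV=CF/(1+0.045)^t    t·PV
  1       105.00       100.4785       100.4785
  2       105.00        96.1516       192.3033
  3       105.00        92.0111       276.0334
  4       105.00        88.0489       352.1958
  5       105.00        84.2574       421.2868
  6       105.00        80.6291       483.7743
  7     1,105.00       811.9854     5,683.8981
  Σ                  1,353.5621     7,509.9702
Price P = Σ PV = 1,353.5621.
Macaulay duration = Σ(t·PV) / P = 7,509.9702 / 1,353.5621 = 5.54830 years.

5.548 years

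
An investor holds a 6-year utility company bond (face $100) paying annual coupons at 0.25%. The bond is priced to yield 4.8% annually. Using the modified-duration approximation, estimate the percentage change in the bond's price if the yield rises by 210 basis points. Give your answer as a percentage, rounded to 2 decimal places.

-11.93%

Periodic yield y = 0.048. Modified duration first:
  t   CF        PV=CF/(1+0.048)^t    t·PV
  1         0.25         0.2385         0.2385
  2         0.25         0.2276         0.4552
  3         0.25         0.2172         0.6516
  4         0.25         0.2073         0.8290
  5         0.25         0.1978         0.9888
  6       100.25        75.6688       454.0126
  Σ                     76.7572       457.1758
P = 76.7572; D_Mac = 5.95613 yrs; D_mod = 5.95613/(1+0.048) = 5.68333 yrs.
ΔP/P ≈ -D_mod · Δy = -5.68333 × (+0.021) = -0.119350 = -11.9350%.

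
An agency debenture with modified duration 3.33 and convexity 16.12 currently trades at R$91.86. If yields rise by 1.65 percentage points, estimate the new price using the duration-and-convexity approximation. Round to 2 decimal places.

Duration effect: -D_mod·Δy = -3.33 × (+0.0165) = -0.054945
Convexity effect: ½·C·(Δy)² = 0.5 × 16.12 × (0.0165)² = +0.002194335
ΔP/P ≈ -0.054945 + 0.002194335 = -0.052750665
New price ≈ 91.86 × (1 - 0.052750665) = 87.0143239131.

R$87.01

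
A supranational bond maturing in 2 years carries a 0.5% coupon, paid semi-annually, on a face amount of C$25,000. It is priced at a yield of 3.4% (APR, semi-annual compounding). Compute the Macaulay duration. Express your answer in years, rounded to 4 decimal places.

1.9923 years

Periodic yield y = 0.017. Discount each cash flow and weight by its period:
  t   CF        PV=CF/(1+0.017)^t    t·PV
  1        62.50        61.4553        61.4553
  2        62.50        60.4280       120.8560
  3        62.50        59.4179       178.2536
  4    25,062.50    23,428.2893    93,713.1572
  Σ                 23,609.5904    94,073.7221
Price P = Σ PV = 23,609.5904.
Macaulay duration = Σ(t·PV) / P = 94,073.7221 / 23,609.5904 = 3.98456 half-year periods.
In years: 3.98456 / 2 = 1.99228 years.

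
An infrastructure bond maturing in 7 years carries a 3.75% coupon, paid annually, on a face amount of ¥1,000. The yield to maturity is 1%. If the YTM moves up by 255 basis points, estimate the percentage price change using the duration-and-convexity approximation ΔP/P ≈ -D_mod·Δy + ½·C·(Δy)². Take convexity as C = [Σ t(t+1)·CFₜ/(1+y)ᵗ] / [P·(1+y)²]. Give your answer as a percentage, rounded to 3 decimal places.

With y = 0.01:
  t   CF        PV=CF/(1+0.01)^t    t·PV        t(t+1)·PV
  1        37.50        37.1287        37.1287          74.2574
  2        37.50        36.7611        73.5222         220.5666
  3        37.50        36.3971       109.1914         436.7656
  4        37.50        36.0368       144.1471         720.7353
  5        37.50        35.6800       178.3998       1,070.3989
  6        37.50        35.3267       211.9602       1,483.7212
  7     1,037.50       967.6950     6,773.8649      54,190.9190
  Σ                  1,185.0253     7,528.2142      58,197.3640
P = 1,185.0253; D_Mac = 6.35279 yrs; D_mod = 6.28989 yrs; C = 48.14298.
Duration effect: -6.28989 × (+0.0255) = -0.160392
Convexity effect: 0.5 × 48.14298 × (0.0255)² = +0.0156525
ΔP/P ≈ -0.160392 + 0.0156525 = -0.144740 = -14.4740%.

-14.474%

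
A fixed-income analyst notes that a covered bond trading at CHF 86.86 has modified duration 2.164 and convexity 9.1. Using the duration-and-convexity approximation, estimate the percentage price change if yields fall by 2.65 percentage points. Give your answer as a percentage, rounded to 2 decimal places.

+6.05%

Duration effect: -D_mod·Δy = -2.164 × (-0.0265) = +0.057346
Convexity effect: ½·C·(Δy)² = 0.5 × 9.1 × (-0.0265)² = +0.0031952375
ΔP/P ≈ +0.057346 + 0.0031952375 = +0.0605412375
= +6.05412375%.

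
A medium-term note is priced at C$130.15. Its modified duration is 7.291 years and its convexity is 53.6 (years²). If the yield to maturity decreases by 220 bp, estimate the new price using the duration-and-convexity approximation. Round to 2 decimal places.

Duration effect: -D_mod·Δy = -7.291 × (-0.022) = +0.160402
Convexity effect: ½·C·(Δy)² = 0.5 × 53.6 × (-0.022)² = +0.0129712
ΔP/P ≈ +0.160402 + 0.0129712 = +0.1733732
New price ≈ 130.15 × (1 + 0.1733732) = 152.71452198.

C$152.71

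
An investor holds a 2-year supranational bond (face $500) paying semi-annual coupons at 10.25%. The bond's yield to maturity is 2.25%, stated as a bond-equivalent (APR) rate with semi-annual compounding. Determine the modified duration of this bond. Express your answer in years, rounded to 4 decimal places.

Periodic yield y = 0.01125. First find Macaulay duration:
  t   CF        PV=CF/(1+0.01125)^t    t·PV
  1       25.625        25.3399        25.3399
  2       25.625        25.0580        50.1160
  3       25.625        24.7793        74.3378
  4      525.625       502.6224     2,010.4898
  Σ                    577.7996     2,160.2835
P = 577.7996; Macaulay duration = 2,160.2835 / 577.7996 = 3.73881 half-year periods = 1.86941 years.
Modified duration = D_Mac / (1 + y) = 1.86941 / 1.01125 = 1.84861 years.

1.8486 years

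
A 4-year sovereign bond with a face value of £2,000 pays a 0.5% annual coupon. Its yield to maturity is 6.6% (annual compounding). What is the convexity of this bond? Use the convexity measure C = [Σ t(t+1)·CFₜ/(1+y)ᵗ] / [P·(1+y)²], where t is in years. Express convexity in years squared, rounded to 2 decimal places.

17.40

With y = 0.066:
  t   CF        PV=CF/(1+0.066)^t    t·PV        t(t+1)·PV
  1        10.00         9.3809         9.3809          18.7617
  2        10.00         8.8001        17.6001          52.8004
  3        10.00         8.2552        24.7656          99.0626
  4     2,010.00     1,556.5649     6,226.2597      31,131.2984
  Σ                  1,583.0011     6,278.0063      31,301.9231
P = 1,583.0011.
Convexity = Σ t(t+1)·PV / [P·(1+y)²] = 31,301.9231 / (1,583.0011 × 1.136356) = 17.40105.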